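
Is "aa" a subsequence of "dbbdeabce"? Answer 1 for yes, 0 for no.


Check if "aa" is a subsequence of "dbbdeabce"
Greedy scan:
  Position 0 ('d'): no match needed
  Position 1 ('b'): no match needed
  Position 2 ('b'): no match needed
  Position 3 ('d'): no match needed
  Position 4 ('e'): no match needed
  Position 5 ('a'): matches sub[0] = 'a'
  Position 6 ('b'): no match needed
  Position 7 ('c'): no match needed
  Position 8 ('e'): no match needed
Only matched 1/2 characters => not a subsequence

0


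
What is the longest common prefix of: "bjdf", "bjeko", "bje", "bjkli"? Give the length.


Words: bjdf, bjeko, bje, bjkli
  Position 0: all 'b' => match
  Position 1: all 'j' => match
  Position 2: ('d', 'e', 'e', 'k') => mismatch, stop
LCP = "bj" (length 2)

2


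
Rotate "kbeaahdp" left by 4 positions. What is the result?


Input: "kbeaahdp", rotate left by 4
First 4 characters: "kbea"
Remaining characters: "ahdp"
Concatenate remaining + first: "ahdp" + "kbea" = "ahdpkbea"

ahdpkbea


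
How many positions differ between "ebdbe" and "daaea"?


Comparing "ebdbe" and "daaea" position by position:
  Position 0: 'e' vs 'd' => DIFFER
  Position 1: 'b' vs 'a' => DIFFER
  Position 2: 'd' vs 'a' => DIFFER
  Position 3: 'b' vs 'e' => DIFFER
  Position 4: 'e' vs 'a' => DIFFER
Positions that differ: 5

5


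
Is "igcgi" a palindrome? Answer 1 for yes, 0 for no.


Input: igcgi
Reversed: igcgi
  Compare pos 0 ('i') with pos 4 ('i'): match
  Compare pos 1 ('g') with pos 3 ('g'): match
Result: palindrome

1


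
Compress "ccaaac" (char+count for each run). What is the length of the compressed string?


Input: ccaaac
Runs:
  'c' x 2 => "c2"
  'a' x 3 => "a3"
  'c' x 1 => "c1"
Compressed: "c2a3c1"
Compressed length: 6

6


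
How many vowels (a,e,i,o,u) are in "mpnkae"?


Input: mpnkae
Checking each character:
  'm' at position 0: consonant
  'p' at position 1: consonant
  'n' at position 2: consonant
  'k' at position 3: consonant
  'a' at position 4: vowel (running total: 1)
  'e' at position 5: vowel (running total: 2)
Total vowels: 2

2


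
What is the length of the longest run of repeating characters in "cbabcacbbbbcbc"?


Input: "cbabcacbbbbcbc"
Scanning for longest run:
  Position 1 ('b'): new char, reset run to 1
  Position 2 ('a'): new char, reset run to 1
  Position 3 ('b'): new char, reset run to 1
  Position 4 ('c'): new char, reset run to 1
  Position 5 ('a'): new char, reset run to 1
  Position 6 ('c'): new char, reset run to 1
  Position 7 ('b'): new char, reset run to 1
  Position 8 ('b'): continues run of 'b', length=2
  Position 9 ('b'): continues run of 'b', length=3
  Position 10 ('b'): continues run of 'b', length=4
  Position 11 ('c'): new char, reset run to 1
  Position 12 ('b'): new char, reset run to 1
  Position 13 ('c'): new char, reset run to 1
Longest run: 'b' with length 4

4


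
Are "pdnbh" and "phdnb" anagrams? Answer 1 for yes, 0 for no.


Strings: "pdnbh", "phdnb"
Sorted first:  bdhnp
Sorted second: bdhnp
Sorted forms match => anagrams

1


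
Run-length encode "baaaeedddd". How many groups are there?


Input: baaaeedddd
Scanning for consecutive runs:
  Group 1: 'b' x 1 (positions 0-0)
  Group 2: 'a' x 3 (positions 1-3)
  Group 3: 'e' x 2 (positions 4-5)
  Group 4: 'd' x 4 (positions 6-9)
Total groups: 4

4


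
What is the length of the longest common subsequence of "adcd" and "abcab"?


LCS of "adcd" and "abcab"
DP table:
           a    b    c    a    b
      0    0    0    0    0    0
  a   0    1    1    1    1    1
  d   0    1    1    1    1    1
  c   0    1    1    2    2    2
  d   0    1    1    2    2    2
LCS length = dp[4][5] = 2

2


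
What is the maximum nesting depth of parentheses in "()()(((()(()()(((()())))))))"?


Input: "()()(((()(()()(((()())))))))"
Tracking depth:
  Position 0 '(': depth becomes 1
  Position 1 ')': depth becomes 0
  Position 2 '(': depth becomes 1
  Position 3 ')': depth becomes 0
  Position 4 '(': depth becomes 1
  Position 5 '(': depth becomes 2
  Position 6 '(': depth becomes 3
  Position 7 '(': depth becomes 4
  Position 8 ')': depth becomes 3
  Position 9 '(': depth becomes 4
  Position 10 '(': depth becomes 5
  Position 11 ')': depth becomes 4
  Position 12 '(': depth becomes 5
  Position 13 ')': depth becomes 4
  Position 14 '(': depth becomes 5
  Position 15 '(': depth becomes 6
  Position 16 '(': depth becomes 7
  Position 17 '(': depth becomes 8
  Position 18 ')': depth becomes 7
  Position 19 '(': depth becomes 8
  Position 20 ')': depth becomes 7
  Position 21 ')': depth becomes 6
  Position 22 ')': depth becomes 5
  Position 23 ')': depth becomes 4
  Position 24 ')': depth becomes 3
  Position 25 ')': depth becomes 2
  Position 26 ')': depth becomes 1
  Position 27 ')': depth becomes 0
Maximum depth reached: 8

8


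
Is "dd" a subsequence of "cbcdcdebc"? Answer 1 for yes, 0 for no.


Check if "dd" is a subsequence of "cbcdcdebc"
Greedy scan:
  Position 0 ('c'): no match needed
  Position 1 ('b'): no match needed
  Position 2 ('c'): no match needed
  Position 3 ('d'): matches sub[0] = 'd'
  Position 4 ('c'): no match needed
  Position 5 ('d'): matches sub[1] = 'd'
  Position 6 ('e'): no match needed
  Position 7 ('b'): no match needed
  Position 8 ('c'): no match needed
All 2 characters matched => is a subsequence

1


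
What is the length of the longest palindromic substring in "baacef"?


Input: "baacef"
Checking substrings for palindromes:
  [1:3] "aa" (len 2) => palindrome
Longest palindromic substring: "aa" with length 2

2


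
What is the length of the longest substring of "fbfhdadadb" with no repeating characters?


Input: "fbfhdadadb"
Sliding window (track last position of each char):
  Position 0 ('f'): window [0,0] length 1 -- new best
  Position 1 ('b'): window [0,1] length 2 -- new best
  Position 2 ('f'): repeat (last at 0), move window start to 1
  Position 2 ('f'): window [1,2] length 2
  Position 3 ('h'): window [1,3] length 3 -- new best
  Position 4 ('d'): window [1,4] length 4 -- new best
  Position 5 ('a'): window [1,5] length 5 -- new best
  Position 6 ('d'): repeat (last at 4), move window start to 5
  Position 6 ('d'): window [5,6] length 2
  Position 7 ('a'): repeat (last at 5), move window start to 6
  Position 7 ('a'): window [6,7] length 2
  Position 8 ('d'): repeat (last at 6), move window start to 7
  Position 8 ('d'): window [7,8] length 2
  Position 9 ('b'): window [7,9] length 3
Longest substring with no repeats: "bfhda" with length 5

5


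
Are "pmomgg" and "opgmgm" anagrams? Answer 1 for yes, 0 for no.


Strings: "pmomgg", "opgmgm"
Sorted first:  ggmmop
Sorted second: ggmmop
Sorted forms match => anagrams

1


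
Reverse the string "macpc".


Input: macpc
Reading characters right to left:
  Position 4: 'c'
  Position 3: 'p'
  Position 2: 'c'
  Position 1: 'a'
  Position 0: 'm'
Reversed: cpcam

cpcam


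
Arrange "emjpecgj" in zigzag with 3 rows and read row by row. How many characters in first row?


Zigzag "emjpecgj" into 3 rows:
Placing characters:
  'e' => row 0
  'm' => row 1
  'j' => row 2
  'p' => row 1
  'e' => row 0
  'c' => row 1
  'g' => row 2
  'j' => row 1
Rows:
  Row 0: "ee"
  Row 1: "mpcj"
  Row 2: "jg"
First row length: 2

2


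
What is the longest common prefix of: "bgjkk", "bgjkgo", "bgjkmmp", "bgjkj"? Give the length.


Words: bgjkk, bgjkgo, bgjkmmp, bgjkj
  Position 0: all 'b' => match
  Position 1: all 'g' => match
  Position 2: all 'j' => match
  Position 3: all 'k' => match
  Position 4: ('k', 'g', 'm', 'j') => mismatch, stop
LCP = "bgjk" (length 4)

4


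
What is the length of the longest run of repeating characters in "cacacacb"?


Input: "cacacacb"
Scanning for longest run:
  Position 1 ('a'): new char, reset run to 1
  Position 2 ('c'): new char, reset run to 1
  Position 3 ('a'): new char, reset run to 1
  Position 4 ('c'): new char, reset run to 1
  Position 5 ('a'): new char, reset run to 1
  Position 6 ('c'): new char, reset run to 1
  Position 7 ('b'): new char, reset run to 1
Longest run: 'c' with length 1

1


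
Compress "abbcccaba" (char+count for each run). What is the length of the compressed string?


Input: abbcccaba
Runs:
  'a' x 1 => "a1"
  'b' x 2 => "b2"
  'c' x 3 => "c3"
  'a' x 1 => "a1"
  'b' x 1 => "b1"
  'a' x 1 => "a1"
Compressed: "a1b2c3a1b1a1"
Compressed length: 12

12


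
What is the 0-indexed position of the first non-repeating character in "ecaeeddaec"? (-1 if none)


Input: ecaeeddaec
Character frequencies:
  'a': 2
  'c': 2
  'd': 2
  'e': 4
Scanning left to right for freq == 1:
  Position 0 ('e'): freq=4, skip
  Position 1 ('c'): freq=2, skip
  Position 2 ('a'): freq=2, skip
  Position 3 ('e'): freq=4, skip
  Position 4 ('e'): freq=4, skip
  Position 5 ('d'): freq=2, skip
  Position 6 ('d'): freq=2, skip
  Position 7 ('a'): freq=2, skip
  Position 8 ('e'): freq=4, skip
  Position 9 ('c'): freq=2, skip
  No unique character found => answer = -1

-1


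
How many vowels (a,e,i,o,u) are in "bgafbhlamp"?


Input: bgafbhlamp
Checking each character:
  'b' at position 0: consonant
  'g' at position 1: consonant
  'a' at position 2: vowel (running total: 1)
  'f' at position 3: consonant
  'b' at position 4: consonant
  'h' at position 5: consonant
  'l' at position 6: consonant
  'a' at position 7: vowel (running total: 2)
  'm' at position 8: consonant
  'p' at position 9: consonant
Total vowels: 2

2


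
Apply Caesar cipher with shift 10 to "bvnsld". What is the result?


Caesar cipher: shift "bvnsld" by 10
  'b' (pos 1) + 10 = pos 11 = 'l'
  'v' (pos 21) + 10 = pos 5 = 'f'
  'n' (pos 13) + 10 = pos 23 = 'x'
  's' (pos 18) + 10 = pos 2 = 'c'
  'l' (pos 11) + 10 = pos 21 = 'v'
  'd' (pos 3) + 10 = pos 13 = 'n'
Result: lfxcvn

lfxcvn


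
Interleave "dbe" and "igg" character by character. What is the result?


Interleaving "dbe" and "igg":
  Position 0: 'd' from first, 'i' from second => "di"
  Position 1: 'b' from first, 'g' from second => "bg"
  Position 2: 'e' from first, 'g' from second => "eg"
Result: dibgeg

dibgeg


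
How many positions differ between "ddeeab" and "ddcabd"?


Comparing "ddeeab" and "ddcabd" position by position:
  Position 0: 'd' vs 'd' => same
  Position 1: 'd' vs 'd' => same
  Position 2: 'e' vs 'c' => DIFFER
  Position 3: 'e' vs 'a' => DIFFER
  Position 4: 'a' vs 'b' => DIFFER
  Position 5: 'b' vs 'd' => DIFFER
Positions that differ: 4

4


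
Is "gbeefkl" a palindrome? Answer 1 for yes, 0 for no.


Input: gbeefkl
Reversed: lkfeebg
  Compare pos 0 ('g') with pos 6 ('l'): MISMATCH
  Compare pos 1 ('b') with pos 5 ('k'): MISMATCH
  Compare pos 2 ('e') with pos 4 ('f'): MISMATCH
Result: not a palindrome

0


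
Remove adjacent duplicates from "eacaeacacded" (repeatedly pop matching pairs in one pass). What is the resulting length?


Input: eacaeacacded
Stack-based adjacent duplicate removal:
  Read 'e': push. Stack: e
  Read 'a': push. Stack: ea
  Read 'c': push. Stack: eac
  Read 'a': push. Stack: eaca
  Read 'e': push. Stack: eacae
  Read 'a': push. Stack: eacaea
  Read 'c': push. Stack: eacaeac
  Read 'a': push. Stack: eacaeaca
  Read 'c': push. Stack: eacaeacac
  Read 'd': push. Stack: eacaeacacd
  Read 'e': push. Stack: eacaeacacde
  Read 'd': push. Stack: eacaeacacded
Final stack: "eacaeacacded" (length 12)

12


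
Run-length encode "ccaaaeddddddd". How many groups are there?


Input: ccaaaeddddddd
Scanning for consecutive runs:
  Group 1: 'c' x 2 (positions 0-1)
  Group 2: 'a' x 3 (positions 2-4)
  Group 3: 'e' x 1 (positions 5-5)
  Group 4: 'd' x 7 (positions 6-12)
Total groups: 4

4


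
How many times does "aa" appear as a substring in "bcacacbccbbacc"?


Searching for "aa" in "bcacacbccbbacc"
Scanning each position:
  Position 0: "bc" => no
  Position 1: "ca" => no
  Position 2: "ac" => no
  Position 3: "ca" => no
  Position 4: "ac" => no
  Position 5: "cb" => no
  Position 6: "bc" => no
  Position 7: "cc" => no
  Position 8: "cb" => no
  Position 9: "bb" => no
  Position 10: "ba" => no
  Position 11: "ac" => no
  Position 12: "cc" => no
Total occurrences: 0

0


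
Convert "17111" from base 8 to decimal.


Input: "17111" in base 8
Positional expansion:
  Digit '1' (value 1) x 8^4 = 4096
  Digit '7' (value 7) x 8^3 = 3584
  Digit '1' (value 1) x 8^2 = 64
  Digit '1' (value 1) x 8^1 = 8
  Digit '1' (value 1) x 8^0 = 1
Sum = 7753

7753


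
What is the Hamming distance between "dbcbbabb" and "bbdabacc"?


Comparing "dbcbbabb" and "bbdabacc" position by position:
  Position 0: 'd' vs 'b' => differ
  Position 1: 'b' vs 'b' => same
  Position 2: 'c' vs 'd' => differ
  Position 3: 'b' vs 'a' => differ
  Position 4: 'b' vs 'b' => same
  Position 5: 'a' vs 'a' => same
  Position 6: 'b' vs 'c' => differ
  Position 7: 'b' vs 'c' => differ
Total differences (Hamming distance): 5

5


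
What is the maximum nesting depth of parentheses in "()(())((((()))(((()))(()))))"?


Input: "()(())((((()))(((()))(()))))"
Tracking depth:
  Position 0 '(': depth becomes 1
  Position 1 ')': depth becomes 0
  Position 2 '(': depth becomes 1
  Position 3 '(': depth becomes 2
  Position 4 ')': depth becomes 1
  Position 5 ')': depth becomes 0
  Position 6 '(': depth becomes 1
  Position 7 '(': depth becomes 2
  Position 8 '(': depth becomes 3
  Position 9 '(': depth becomes 4
  Position 10 '(': depth becomes 5
  Position 11 ')': depth becomes 4
  Position 12 ')': depth becomes 3
  Position 13 ')': depth becomes 2
  Position 14 '(': depth becomes 3
  Position 15 '(': depth becomes 4
  Position 16 '(': depth becomes 5
  Position 17 '(': depth becomes 6
  Position 18 ')': depth becomes 5
  Position 19 ')': depth becomes 4
  Position 20 ')': depth becomes 3
  Position 21 '(': depth becomes 4
  Position 22 '(': depth becomes 5
  Position 23 ')': depth becomes 4
  Position 24 ')': depth becomes 3
  Position 25 ')': depth becomes 2
  Position 26 ')': depth becomes 1
  Position 27 ')': depth becomes 0
Maximum depth reached: 6

6


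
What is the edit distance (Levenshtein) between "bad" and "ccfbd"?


Computing edit distance: "bad" -> "ccfbd"
DP table:
           c    c    f    b    d
      0    1    2    3    4    5
  b   1    1    2    3    3    4
  a   2    2    2    3    4    4
  d   3    3    3    3    4    4
Edit distance = dp[3][5] = 4

4


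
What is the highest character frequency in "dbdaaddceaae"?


Input: dbdaaddceaae
Character counts:
  'a': 4
  'b': 1
  'c': 1
  'd': 4
  'e': 2
Maximum frequency: 4

4


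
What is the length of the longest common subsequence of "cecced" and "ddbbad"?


LCS of "cecced" and "ddbbad"
DP table:
           d    d    b    b    a    d
      0    0    0    0    0    0    0
  c   0    0    0    0    0    0    0
  e   0    0    0    0    0    0    0
  c   0    0    0    0    0    0    0
  c   0    0    0    0    0    0    0
  e   0    0    0    0    0    0    0
  d   0    1    1    1    1    1    1
LCS length = dp[6][6] = 1

1


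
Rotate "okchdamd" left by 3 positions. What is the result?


Input: "okchdamd", rotate left by 3
First 3 characters: "okc"
Remaining characters: "hdamd"
Concatenate remaining + first: "hdamd" + "okc" = "hdamdokc"

hdamdokc


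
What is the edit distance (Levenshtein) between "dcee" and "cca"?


Computing edit distance: "dcee" -> "cca"
DP table:
           c    c    a
      0    1    2    3
  d   1    1    2    3
  c   2    1    1    2
  e   3    2    2    2
  e   4    3    3    3
Edit distance = dp[4][3] = 3

3


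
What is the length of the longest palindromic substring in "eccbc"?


Input: "eccbc"
Checking substrings for palindromes:
  [2:5] "cbc" (len 3) => palindrome
  [1:3] "cc" (len 2) => palindrome
Longest palindromic substring: "cbc" with length 3

3


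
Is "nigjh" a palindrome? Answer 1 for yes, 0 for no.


Input: nigjh
Reversed: hjgin
  Compare pos 0 ('n') with pos 4 ('h'): MISMATCH
  Compare pos 1 ('i') with pos 3 ('j'): MISMATCH
Result: not a palindrome

0


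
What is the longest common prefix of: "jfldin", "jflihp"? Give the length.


Words: jfldin, jflihp
  Position 0: all 'j' => match
  Position 1: all 'f' => match
  Position 2: all 'l' => match
  Position 3: ('d', 'i') => mismatch, stop
LCP = "jfl" (length 3)

3


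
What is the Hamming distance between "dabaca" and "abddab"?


Comparing "dabaca" and "abddab" position by position:
  Position 0: 'd' vs 'a' => differ
  Position 1: 'a' vs 'b' => differ
  Position 2: 'b' vs 'd' => differ
  Position 3: 'a' vs 'd' => differ
  Position 4: 'c' vs 'a' => differ
  Position 5: 'a' vs 'b' => differ
Total differences (Hamming distance): 6

6


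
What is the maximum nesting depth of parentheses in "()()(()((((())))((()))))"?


Input: "()()(()((((())))((()))))"
Tracking depth:
  Position 0 '(': depth becomes 1
  Position 1 ')': depth becomes 0
  Position 2 '(': depth becomes 1
  Position 3 ')': depth becomes 0
  Position 4 '(': depth becomes 1
  Position 5 '(': depth becomes 2
  Position 6 ')': depth becomes 1
  Position 7 '(': depth becomes 2
  Position 8 '(': depth becomes 3
  Position 9 '(': depth becomes 4
  Position 10 '(': depth becomes 5
  Position 11 '(': depth becomes 6
  Position 12 ')': depth becomes 5
  Position 13 ')': depth becomes 4
  Position 14 ')': depth becomes 3
  Position 15 ')': depth becomes 2
  Position 16 '(': depth becomes 3
  Position 17 '(': depth becomes 4
  Position 18 '(': depth becomes 5
  Position 19 ')': depth becomes 4
  Position 20 ')': depth becomes 3
  Position 21 ')': depth becomes 2
  Position 22 ')': depth becomes 1
  Position 23 ')': depth becomes 0
Maximum depth reached: 6

6


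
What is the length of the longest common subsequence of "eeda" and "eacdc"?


LCS of "eeda" and "eacdc"
DP table:
           e    a    c    d    c
      0    0    0    0    0    0
  e   0    1    1    1    1    1
  e   0    1    1    1    1    1
  d   0    1    1    1    2    2
  a   0    1    2    2    2    2
LCS length = dp[4][5] = 2

2


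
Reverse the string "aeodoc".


Input: aeodoc
Reading characters right to left:
  Position 5: 'c'
  Position 4: 'o'
  Position 3: 'd'
  Position 2: 'o'
  Position 1: 'e'
  Position 0: 'a'
Reversed: codoea

codoea


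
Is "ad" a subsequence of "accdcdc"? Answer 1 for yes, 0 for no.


Check if "ad" is a subsequence of "accdcdc"
Greedy scan:
  Position 0 ('a'): matches sub[0] = 'a'
  Position 1 ('c'): no match needed
  Position 2 ('c'): no match needed
  Position 3 ('d'): matches sub[1] = 'd'
  Position 4 ('c'): no match needed
  Position 5 ('d'): no match needed
  Position 6 ('c'): no match needed
All 2 characters matched => is a subsequence

1


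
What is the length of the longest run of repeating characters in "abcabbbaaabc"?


Input: "abcabbbaaabc"
Scanning for longest run:
  Position 1 ('b'): new char, reset run to 1
  Position 2 ('c'): new char, reset run to 1
  Position 3 ('a'): new char, reset run to 1
  Position 4 ('b'): new char, reset run to 1
  Position 5 ('b'): continues run of 'b', length=2
  Position 6 ('b'): continues run of 'b', length=3
  Position 7 ('a'): new char, reset run to 1
  Position 8 ('a'): continues run of 'a', length=2
  Position 9 ('a'): continues run of 'a', length=3
  Position 10 ('b'): new char, reset run to 1
  Position 11 ('c'): new char, reset run to 1
Longest run: 'b' with length 3

3


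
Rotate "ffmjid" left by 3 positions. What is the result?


Input: "ffmjid", rotate left by 3
First 3 characters: "ffm"
Remaining characters: "jid"
Concatenate remaining + first: "jid" + "ffm" = "jidffm"

jidffm


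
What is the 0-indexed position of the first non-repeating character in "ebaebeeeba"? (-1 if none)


Input: ebaebeeeba
Character frequencies:
  'a': 2
  'b': 3
  'e': 5
Scanning left to right for freq == 1:
  Position 0 ('e'): freq=5, skip
  Position 1 ('b'): freq=3, skip
  Position 2 ('a'): freq=2, skip
  Position 3 ('e'): freq=5, skip
  Position 4 ('b'): freq=3, skip
  Position 5 ('e'): freq=5, skip
  Position 6 ('e'): freq=5, skip
  Position 7 ('e'): freq=5, skip
  Position 8 ('b'): freq=3, skip
  Position 9 ('a'): freq=2, skip
  No unique character found => answer = -1

-1


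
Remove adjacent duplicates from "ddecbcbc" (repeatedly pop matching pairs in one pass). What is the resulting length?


Input: ddecbcbc
Stack-based adjacent duplicate removal:
  Read 'd': push. Stack: d
  Read 'd': matches stack top 'd' => pop. Stack: (empty)
  Read 'e': push. Stack: e
  Read 'c': push. Stack: ec
  Read 'b': push. Stack: ecb
  Read 'c': push. Stack: ecbc
  Read 'b': push. Stack: ecbcb
  Read 'c': push. Stack: ecbcbc
Final stack: "ecbcbc" (length 6)

6


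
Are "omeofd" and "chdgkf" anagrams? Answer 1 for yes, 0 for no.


Strings: "omeofd", "chdgkf"
Sorted first:  defmoo
Sorted second: cdfghk
Differ at position 0: 'd' vs 'c' => not anagrams

0


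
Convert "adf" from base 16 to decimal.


Input: "adf" in base 16
Positional expansion:
  Digit 'a' (value 10) x 16^2 = 2560
  Digit 'd' (value 13) x 16^1 = 208
  Digit 'f' (value 15) x 16^0 = 15
Sum = 2783

2783


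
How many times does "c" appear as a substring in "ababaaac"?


Searching for "c" in "ababaaac"
Scanning each position:
  Position 0: "a" => no
  Position 1: "b" => no
  Position 2: "a" => no
  Position 3: "b" => no
  Position 4: "a" => no
  Position 5: "a" => no
  Position 6: "a" => no
  Position 7: "c" => MATCH
Total occurrences: 1

1


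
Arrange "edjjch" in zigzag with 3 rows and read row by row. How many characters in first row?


Zigzag "edjjch" into 3 rows:
Placing characters:
  'e' => row 0
  'd' => row 1
  'j' => row 2
  'j' => row 1
  'c' => row 0
  'h' => row 1
Rows:
  Row 0: "ec"
  Row 1: "djh"
  Row 2: "j"
First row length: 2

2


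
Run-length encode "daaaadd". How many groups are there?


Input: daaaadd
Scanning for consecutive runs:
  Group 1: 'd' x 1 (positions 0-0)
  Group 2: 'a' x 4 (positions 1-4)
  Group 3: 'd' x 2 (positions 5-6)
Total groups: 3

3


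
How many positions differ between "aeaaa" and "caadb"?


Comparing "aeaaa" and "caadb" position by position:
  Position 0: 'a' vs 'c' => DIFFER
  Position 1: 'e' vs 'a' => DIFFER
  Position 2: 'a' vs 'a' => same
  Position 3: 'a' vs 'd' => DIFFER
  Position 4: 'a' vs 'b' => DIFFER
Positions that differ: 4

4


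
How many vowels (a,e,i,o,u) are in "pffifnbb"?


Input: pffifnbb
Checking each character:
  'p' at position 0: consonant
  'f' at position 1: consonant
  'f' at position 2: consonant
  'i' at position 3: vowel (running total: 1)
  'f' at position 4: consonant
  'n' at position 5: consonant
  'b' at position 6: consonant
  'b' at position 7: consonant
Total vowels: 1

1


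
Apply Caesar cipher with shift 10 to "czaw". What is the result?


Caesar cipher: shift "czaw" by 10
  'c' (pos 2) + 10 = pos 12 = 'm'
  'z' (pos 25) + 10 = pos 9 = 'j'
  'a' (pos 0) + 10 = pos 10 = 'k'
  'w' (pos 22) + 10 = pos 6 = 'g'
Result: mjkg

mjkg


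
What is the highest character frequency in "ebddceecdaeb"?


Input: ebddceecdaeb
Character counts:
  'a': 1
  'b': 2
  'c': 2
  'd': 3
  'e': 4
Maximum frequency: 4

4


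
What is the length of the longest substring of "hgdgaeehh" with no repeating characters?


Input: "hgdgaeehh"
Sliding window (track last position of each char):
  Position 0 ('h'): window [0,0] length 1 -- new best
  Position 1 ('g'): window [0,1] length 2 -- new best
  Position 2 ('d'): window [0,2] length 3 -- new best
  Position 3 ('g'): repeat (last at 1), move window start to 2
  Position 3 ('g'): window [2,3] length 2
  Position 4 ('a'): window [2,4] length 3
  Position 5 ('e'): window [2,5] length 4 -- new best
  Position 6 ('e'): repeat (last at 5), move window start to 6
  Position 6 ('e'): window [6,6] length 1
  Position 7 ('h'): window [6,7] length 2
  Position 8 ('h'): repeat (last at 7), move window start to 8
  Position 8 ('h'): window [8,8] length 1
Longest substring with no repeats: "dgae" with length 4

4


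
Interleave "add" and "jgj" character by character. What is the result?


Interleaving "add" and "jgj":
  Position 0: 'a' from first, 'j' from second => "aj"
  Position 1: 'd' from first, 'g' from second => "dg"
  Position 2: 'd' from first, 'j' from second => "dj"
Result: ajdgdj

ajdgdj


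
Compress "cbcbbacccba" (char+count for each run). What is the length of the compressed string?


Input: cbcbbacccba
Runs:
  'c' x 1 => "c1"
  'b' x 1 => "b1"
  'c' x 1 => "c1"
  'b' x 2 => "b2"
  'a' x 1 => "a1"
  'c' x 3 => "c3"
  'b' x 1 => "b1"
  'a' x 1 => "a1"
Compressed: "c1b1c1b2a1c3b1a1"
Compressed length: 16

16


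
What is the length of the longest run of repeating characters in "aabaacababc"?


Input: "aabaacababc"
Scanning for longest run:
  Position 1 ('a'): continues run of 'a', length=2
  Position 2 ('b'): new char, reset run to 1
  Position 3 ('a'): new char, reset run to 1
  Position 4 ('a'): continues run of 'a', length=2
  Position 5 ('c'): new char, reset run to 1
  Position 6 ('a'): new char, reset run to 1
  Position 7 ('b'): new char, reset run to 1
  Position 8 ('a'): new char, reset run to 1
  Position 9 ('b'): new char, reset run to 1
  Position 10 ('c'): new char, reset run to 1
Longest run: 'a' with length 2

2


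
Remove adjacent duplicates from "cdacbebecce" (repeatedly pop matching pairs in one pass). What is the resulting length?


Input: cdacbebecce
Stack-based adjacent duplicate removal:
  Read 'c': push. Stack: c
  Read 'd': push. Stack: cd
  Read 'a': push. Stack: cda
  Read 'c': push. Stack: cdac
  Read 'b': push. Stack: cdacb
  Read 'e': push. Stack: cdacbe
  Read 'b': push. Stack: cdacbeb
  Read 'e': push. Stack: cdacbebe
  Read 'c': push. Stack: cdacbebec
  Read 'c': matches stack top 'c' => pop. Stack: cdacbebe
  Read 'e': matches stack top 'e' => pop. Stack: cdacbeb
Final stack: "cdacbeb" (length 7)

7


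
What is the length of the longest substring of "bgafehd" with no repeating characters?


Input: "bgafehd"
Sliding window (track last position of each char):
  Position 0 ('b'): window [0,0] length 1 -- new best
  Position 1 ('g'): window [0,1] length 2 -- new best
  Position 2 ('a'): window [0,2] length 3 -- new best
  Position 3 ('f'): window [0,3] length 4 -- new best
  Position 4 ('e'): window [0,4] length 5 -- new best
  Position 5 ('h'): window [0,5] length 6 -- new best
  Position 6 ('d'): window [0,6] length 7 -- new best
Longest substring with no repeats: "bgafehd" with length 7

7


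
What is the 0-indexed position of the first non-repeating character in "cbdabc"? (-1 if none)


Input: cbdabc
Character frequencies:
  'a': 1
  'b': 2
  'c': 2
  'd': 1
Scanning left to right for freq == 1:
  Position 0 ('c'): freq=2, skip
  Position 1 ('b'): freq=2, skip
  Position 2 ('d'): unique! => answer = 2

2


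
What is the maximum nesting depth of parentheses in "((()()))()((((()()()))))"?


Input: "((()()))()((((()()()))))"
Tracking depth:
  Position 0 '(': depth becomes 1
  Position 1 '(': depth becomes 2
  Position 2 '(': depth becomes 3
  Position 3 ')': depth becomes 2
  Position 4 '(': depth becomes 3
  Position 5 ')': depth becomes 2
  Position 6 ')': depth becomes 1
  Position 7 ')': depth becomes 0
  Position 8 '(': depth becomes 1
  Position 9 ')': depth becomes 0
  Position 10 '(': depth becomes 1
  Position 11 '(': depth becomes 2
  Position 12 '(': depth becomes 3
  Position 13 '(': depth becomes 4
  Position 14 '(': depth becomes 5
  Position 15 ')': depth becomes 4
  Position 16 '(': depth becomes 5
  Position 17 ')': depth becomes 4
  Position 18 '(': depth becomes 5
  Position 19 ')': depth becomes 4
  Position 20 ')': depth becomes 3
  Position 21 ')': depth becomes 2
  Position 22 ')': depth becomes 1
  Position 23 ')': depth becomes 0
Maximum depth reached: 5

5


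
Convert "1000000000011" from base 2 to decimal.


Input: "1000000000011" in base 2
Positional expansion:
  Digit '1' (value 1) x 2^12 = 4096
  Digit '0' (value 0) x 2^11 = 0
  Digit '0' (value 0) x 2^10 = 0
  Digit '0' (value 0) x 2^9 = 0
  Digit '0' (value 0) x 2^8 = 0
  Digit '0' (value 0) x 2^7 = 0
  Digit '0' (value 0) x 2^6 = 0
  Digit '0' (value 0) x 2^5 = 0
  Digit '0' (value 0) x 2^4 = 0
  Digit '0' (value 0) x 2^3 = 0
  Digit '0' (value 0) x 2^2 = 0
  Digit '1' (value 1) x 2^1 = 2
  Digit '1' (value 1) x 2^0 = 1
Sum = 4099

4099


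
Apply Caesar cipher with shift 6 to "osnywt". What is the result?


Caesar cipher: shift "osnywt" by 6
  'o' (pos 14) + 6 = pos 20 = 'u'
  's' (pos 18) + 6 = pos 24 = 'y'
  'n' (pos 13) + 6 = pos 19 = 't'
  'y' (pos 24) + 6 = pos 4 = 'e'
  'w' (pos 22) + 6 = pos 2 = 'c'
  't' (pos 19) + 6 = pos 25 = 'z'
Result: uytecz

uytecz


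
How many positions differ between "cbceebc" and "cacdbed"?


Comparing "cbceebc" and "cacdbed" position by position:
  Position 0: 'c' vs 'c' => same
  Position 1: 'b' vs 'a' => DIFFER
  Position 2: 'c' vs 'c' => same
  Position 3: 'e' vs 'd' => DIFFER
  Position 4: 'e' vs 'b' => DIFFER
  Position 5: 'b' vs 'e' => DIFFER
  Position 6: 'c' vs 'd' => DIFFER
Positions that differ: 5

5


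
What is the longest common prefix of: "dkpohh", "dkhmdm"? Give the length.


Words: dkpohh, dkhmdm
  Position 0: all 'd' => match
  Position 1: all 'k' => match
  Position 2: ('p', 'h') => mismatch, stop
LCP = "dk" (length 2)

2


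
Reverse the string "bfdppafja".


Input: bfdppafja
Reading characters right to left:
  Position 8: 'a'
  Position 7: 'j'
  Position 6: 'f'
  Position 5: 'a'
  Position 4: 'p'
  Position 3: 'p'
  Position 2: 'd'
  Position 1: 'f'
  Position 0: 'b'
Reversed: ajfappdfb

ajfappdfb


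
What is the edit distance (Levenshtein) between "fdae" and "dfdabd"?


Computing edit distance: "fdae" -> "dfdabd"
DP table:
           d    f    d    a    b    d
      0    1    2    3    4    5    6
  f   1    1    1    2    3    4    5
  d   2    1    2    1    2    3    4
  a   3    2    2    2    1    2    3
  e   4    3    3    3    2    2    3
Edit distance = dp[4][6] = 3

3


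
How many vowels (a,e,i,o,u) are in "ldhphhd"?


Input: ldhphhd
Checking each character:
  'l' at position 0: consonant
  'd' at position 1: consonant
  'h' at position 2: consonant
  'p' at position 3: consonant
  'h' at position 4: consonant
  'h' at position 5: consonant
  'd' at position 6: consonant
Total vowels: 0

0


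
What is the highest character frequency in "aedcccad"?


Input: aedcccad
Character counts:
  'a': 2
  'c': 3
  'd': 2
  'e': 1
Maximum frequency: 3

3


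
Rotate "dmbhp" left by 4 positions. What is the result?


Input: "dmbhp", rotate left by 4
First 4 characters: "dmbh"
Remaining characters: "p"
Concatenate remaining + first: "p" + "dmbh" = "pdmbh"

pdmbh


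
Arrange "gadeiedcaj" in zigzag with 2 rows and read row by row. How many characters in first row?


Zigzag "gadeiedcaj" into 2 rows:
Placing characters:
  'g' => row 0
  'a' => row 1
  'd' => row 0
  'e' => row 1
  'i' => row 0
  'e' => row 1
  'd' => row 0
  'c' => row 1
  'a' => row 0
  'j' => row 1
Rows:
  Row 0: "gdida"
  Row 1: "aeecj"
First row length: 5

5


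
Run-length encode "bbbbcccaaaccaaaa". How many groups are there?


Input: bbbbcccaaaccaaaa
Scanning for consecutive runs:
  Group 1: 'b' x 4 (positions 0-3)
  Group 2: 'c' x 3 (positions 4-6)
  Group 3: 'a' x 3 (positions 7-9)
  Group 4: 'c' x 2 (positions 10-11)
  Group 5: 'a' x 4 (positions 12-15)
Total groups: 5

5


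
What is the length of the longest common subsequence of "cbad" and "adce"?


LCS of "cbad" and "adce"
DP table:
           a    d    c    e
      0    0    0    0    0
  c   0    0    0    1    1
  b   0    0    0    1    1
  a   0    1    1    1    1
  d   0    1    2    2    2
LCS length = dp[4][4] = 2

2


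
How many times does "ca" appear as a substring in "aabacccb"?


Searching for "ca" in "aabacccb"
Scanning each position:
  Position 0: "aa" => no
  Position 1: "ab" => no
  Position 2: "ba" => no
  Position 3: "ac" => no
  Position 4: "cc" => no
  Position 5: "cc" => no
  Position 6: "cb" => no
Total occurrences: 0

0


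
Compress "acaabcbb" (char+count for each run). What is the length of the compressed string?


Input: acaabcbb
Runs:
  'a' x 1 => "a1"
  'c' x 1 => "c1"
  'a' x 2 => "a2"
  'b' x 1 => "b1"
  'c' x 1 => "c1"
  'b' x 2 => "b2"
Compressed: "a1c1a2b1c1b2"
Compressed length: 12

12


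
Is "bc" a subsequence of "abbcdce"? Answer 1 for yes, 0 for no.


Check if "bc" is a subsequence of "abbcdce"
Greedy scan:
  Position 0 ('a'): no match needed
  Position 1 ('b'): matches sub[0] = 'b'
  Position 2 ('b'): no match needed
  Position 3 ('c'): matches sub[1] = 'c'
  Position 4 ('d'): no match needed
  Position 5 ('c'): no match needed
  Position 6 ('e'): no match needed
All 2 characters matched => is a subsequence

1


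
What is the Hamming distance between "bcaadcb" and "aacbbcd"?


Comparing "bcaadcb" and "aacbbcd" position by position:
  Position 0: 'b' vs 'a' => differ
  Position 1: 'c' vs 'a' => differ
  Position 2: 'a' vs 'c' => differ
  Position 3: 'a' vs 'b' => differ
  Position 4: 'd' vs 'b' => differ
  Position 5: 'c' vs 'c' => same
  Position 6: 'b' vs 'd' => differ
Total differences (Hamming distance): 6

6


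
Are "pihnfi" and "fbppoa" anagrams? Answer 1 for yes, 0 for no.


Strings: "pihnfi", "fbppoa"
Sorted first:  fhiinp
Sorted second: abfopp
Differ at position 0: 'f' vs 'a' => not anagrams

0


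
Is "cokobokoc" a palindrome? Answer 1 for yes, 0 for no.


Input: cokobokoc
Reversed: cokobokoc
  Compare pos 0 ('c') with pos 8 ('c'): match
  Compare pos 1 ('o') with pos 7 ('o'): match
  Compare pos 2 ('k') with pos 6 ('k'): match
  Compare pos 3 ('o') with pos 5 ('o'): match
Result: palindrome

1


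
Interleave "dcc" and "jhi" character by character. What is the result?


Interleaving "dcc" and "jhi":
  Position 0: 'd' from first, 'j' from second => "dj"
  Position 1: 'c' from first, 'h' from second => "ch"
  Position 2: 'c' from first, 'i' from second => "ci"
Result: djchci

djchci


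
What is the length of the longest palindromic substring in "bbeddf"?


Input: "bbeddf"
Checking substrings for palindromes:
  [0:2] "bb" (len 2) => palindrome
  [3:5] "dd" (len 2) => palindrome
Longest palindromic substring: "bb" with length 2

2


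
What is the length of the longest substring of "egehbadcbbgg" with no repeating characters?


Input: "egehbadcbbgg"
Sliding window (track last position of each char):
  Position 0 ('e'): window [0,0] length 1 -- new best
  Position 1 ('g'): window [0,1] length 2 -- new best
  Position 2 ('e'): repeat (last at 0), move window start to 1
  Position 2 ('e'): window [1,2] length 2
  Position 3 ('h'): window [1,3] length 3 -- new best
  Position 4 ('b'): window [1,4] length 4 -- new best
  Position 5 ('a'): window [1,5] length 5 -- new best
  Position 6 ('d'): window [1,6] length 6 -- new best
  Position 7 ('c'): window [1,7] length 7 -- new best
  Position 8 ('b'): repeat (last at 4), move window start to 5
  Position 8 ('b'): window [5,8] length 4
  Position 9 ('b'): repeat (last at 8), move window start to 9
  Position 9 ('b'): window [9,9] length 1
  Position 10 ('g'): window [9,10] length 2
  Position 11 ('g'): repeat (last at 10), move window start to 11
  Position 11 ('g'): window [11,11] length 1
Longest substring with no repeats: "gehbadc" with length 7

7


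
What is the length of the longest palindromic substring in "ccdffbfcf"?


Input: "ccdffbfcf"
Checking substrings for palindromes:
  [4:7] "fbf" (len 3) => palindrome
  [6:9] "fcf" (len 3) => palindrome
  [0:2] "cc" (len 2) => palindrome
  [3:5] "ff" (len 2) => palindrome
Longest palindromic substring: "fbf" with length 3

3


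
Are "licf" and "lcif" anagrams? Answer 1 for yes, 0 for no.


Strings: "licf", "lcif"
Sorted first:  cfil
Sorted second: cfil
Sorted forms match => anagrams

1


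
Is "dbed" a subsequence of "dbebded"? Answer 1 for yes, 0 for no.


Check if "dbed" is a subsequence of "dbebded"
Greedy scan:
  Position 0 ('d'): matches sub[0] = 'd'
  Position 1 ('b'): matches sub[1] = 'b'
  Position 2 ('e'): matches sub[2] = 'e'
  Position 3 ('b'): no match needed
  Position 4 ('d'): matches sub[3] = 'd'
  Position 5 ('e'): no match needed
  Position 6 ('d'): no match needed
All 4 characters matched => is a subsequence

1


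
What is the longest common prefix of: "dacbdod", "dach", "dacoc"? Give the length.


Words: dacbdod, dach, dacoc
  Position 0: all 'd' => match
  Position 1: all 'a' => match
  Position 2: all 'c' => match
  Position 3: ('b', 'h', 'o') => mismatch, stop
LCP = "dac" (length 3)

3


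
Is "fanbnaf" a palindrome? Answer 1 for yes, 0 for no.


Input: fanbnaf
Reversed: fanbnaf
  Compare pos 0 ('f') with pos 6 ('f'): match
  Compare pos 1 ('a') with pos 5 ('a'): match
  Compare pos 2 ('n') with pos 4 ('n'): match
Result: palindrome

1


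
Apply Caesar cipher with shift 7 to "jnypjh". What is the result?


Caesar cipher: shift "jnypjh" by 7
  'j' (pos 9) + 7 = pos 16 = 'q'
  'n' (pos 13) + 7 = pos 20 = 'u'
  'y' (pos 24) + 7 = pos 5 = 'f'
  'p' (pos 15) + 7 = pos 22 = 'w'
  'j' (pos 9) + 7 = pos 16 = 'q'
  'h' (pos 7) + 7 = pos 14 = 'o'
Result: qufwqo

qufwqo


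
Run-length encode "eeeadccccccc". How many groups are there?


Input: eeeadccccccc
Scanning for consecutive runs:
  Group 1: 'e' x 3 (positions 0-2)
  Group 2: 'a' x 1 (positions 3-3)
  Group 3: 'd' x 1 (positions 4-4)
  Group 4: 'c' x 7 (positions 5-11)
Total groups: 4

4


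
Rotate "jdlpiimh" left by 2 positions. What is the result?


Input: "jdlpiimh", rotate left by 2
First 2 characters: "jd"
Remaining characters: "lpiimh"
Concatenate remaining + first: "lpiimh" + "jd" = "lpiimhjd"

lpiimhjd


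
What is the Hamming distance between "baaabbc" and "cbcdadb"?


Comparing "baaabbc" and "cbcdadb" position by position:
  Position 0: 'b' vs 'c' => differ
  Position 1: 'a' vs 'b' => differ
  Position 2: 'a' vs 'c' => differ
  Position 3: 'a' vs 'd' => differ
  Position 4: 'b' vs 'a' => differ
  Position 5: 'b' vs 'd' => differ
  Position 6: 'c' vs 'b' => differ
Total differences (Hamming distance): 7

7


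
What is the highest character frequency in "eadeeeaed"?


Input: eadeeeaed
Character counts:
  'a': 2
  'd': 2
  'e': 5
Maximum frequency: 5

5


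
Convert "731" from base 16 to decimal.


Input: "731" in base 16
Positional expansion:
  Digit '7' (value 7) x 16^2 = 1792
  Digit '3' (value 3) x 16^1 = 48
  Digit '1' (value 1) x 16^0 = 1
Sum = 1841

1841


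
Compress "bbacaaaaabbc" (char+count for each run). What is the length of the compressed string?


Input: bbacaaaaabbc
Runs:
  'b' x 2 => "b2"
  'a' x 1 => "a1"
  'c' x 1 => "c1"
  'a' x 5 => "a5"
  'b' x 2 => "b2"
  'c' x 1 => "c1"
Compressed: "b2a1c1a5b2c1"
Compressed length: 12

12


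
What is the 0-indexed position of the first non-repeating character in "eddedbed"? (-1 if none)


Input: eddedbed
Character frequencies:
  'b': 1
  'd': 4
  'e': 3
Scanning left to right for freq == 1:
  Position 0 ('e'): freq=3, skip
  Position 1 ('d'): freq=4, skip
  Position 2 ('d'): freq=4, skip
  Position 3 ('e'): freq=3, skip
  Position 4 ('d'): freq=4, skip
  Position 5 ('b'): unique! => answer = 5

5


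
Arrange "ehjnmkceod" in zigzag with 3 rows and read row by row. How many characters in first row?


Zigzag "ehjnmkceod" into 3 rows:
Placing characters:
  'e' => row 0
  'h' => row 1
  'j' => row 2
  'n' => row 1
  'm' => row 0
  'k' => row 1
  'c' => row 2
  'e' => row 1
  'o' => row 0
  'd' => row 1
Rows:
  Row 0: "emo"
  Row 1: "hnked"
  Row 2: "jc"
First row length: 3

3


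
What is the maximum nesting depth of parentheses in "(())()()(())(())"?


Input: "(())()()(())(())"
Tracking depth:
  Position 0 '(': depth becomes 1
  Position 1 '(': depth becomes 2
  Position 2 ')': depth becomes 1
  Position 3 ')': depth becomes 0
  Position 4 '(': depth becomes 1
  Position 5 ')': depth becomes 0
  Position 6 '(': depth becomes 1
  Position 7 ')': depth becomes 0
  Position 8 '(': depth becomes 1
  Position 9 '(': depth becomes 2
  Position 10 ')': depth becomes 1
  Position 11 ')': depth becomes 0
  Position 12 '(': depth becomes 1
  Position 13 '(': depth becomes 2
  Position 14 ')': depth becomes 1
  Position 15 ')': depth becomes 0
Maximum depth reached: 2

2
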